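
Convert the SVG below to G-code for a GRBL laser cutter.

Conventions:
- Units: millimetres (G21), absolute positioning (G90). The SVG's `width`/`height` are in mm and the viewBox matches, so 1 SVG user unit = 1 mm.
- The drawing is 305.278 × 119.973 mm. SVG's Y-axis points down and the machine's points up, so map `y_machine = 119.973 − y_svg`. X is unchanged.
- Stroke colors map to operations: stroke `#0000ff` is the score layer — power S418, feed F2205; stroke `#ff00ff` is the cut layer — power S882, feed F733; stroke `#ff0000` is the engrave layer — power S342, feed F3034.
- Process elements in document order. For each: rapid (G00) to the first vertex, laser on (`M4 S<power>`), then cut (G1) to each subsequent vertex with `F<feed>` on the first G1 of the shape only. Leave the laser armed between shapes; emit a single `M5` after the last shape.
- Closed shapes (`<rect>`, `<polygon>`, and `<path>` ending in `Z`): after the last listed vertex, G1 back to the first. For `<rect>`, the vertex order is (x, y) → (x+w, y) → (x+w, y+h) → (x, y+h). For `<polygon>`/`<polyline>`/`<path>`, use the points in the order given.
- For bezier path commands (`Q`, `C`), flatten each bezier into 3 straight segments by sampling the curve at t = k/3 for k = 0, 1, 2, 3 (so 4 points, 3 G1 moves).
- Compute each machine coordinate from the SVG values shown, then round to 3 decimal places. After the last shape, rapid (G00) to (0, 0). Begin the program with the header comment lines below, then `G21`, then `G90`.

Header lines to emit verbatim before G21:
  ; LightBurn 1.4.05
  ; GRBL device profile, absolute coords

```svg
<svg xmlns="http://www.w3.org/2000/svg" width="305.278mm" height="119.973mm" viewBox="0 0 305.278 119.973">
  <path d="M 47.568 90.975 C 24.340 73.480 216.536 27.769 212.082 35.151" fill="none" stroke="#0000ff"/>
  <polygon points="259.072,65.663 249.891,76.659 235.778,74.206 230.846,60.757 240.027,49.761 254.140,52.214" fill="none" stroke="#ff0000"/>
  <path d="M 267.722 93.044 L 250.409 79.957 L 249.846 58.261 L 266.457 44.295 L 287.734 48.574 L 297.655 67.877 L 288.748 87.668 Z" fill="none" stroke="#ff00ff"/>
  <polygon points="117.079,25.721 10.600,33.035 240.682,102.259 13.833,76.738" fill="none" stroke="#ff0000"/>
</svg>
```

viewBox `0 0 305.278 119.973` with mm width/height → 1 unit = 1 mm. Flip: y_m = 119.973 − y_svg.

**Shape 1** — `<path>` cubic bezier, stroke `#0000ff` → score (S418, F2205). Control points (SVG): P0=(47.568,90.975), P1=(24.340,73.480), P2=(216.536,27.769), P3=(212.082,35.151); sampled at t=k/3. Machine vertices: (47.568,28.998) → (80.886,52.887) → (166.248,77.518) → (212.082,84.822). Open path.

**Shape 2** — `<polygon>` regular polygon, stroke `#ff0000` → engrave (S342, F3034). Machine vertices: (259.072,54.310) → (249.891,43.314) → (235.778,45.767) → (230.846,59.216) → (240.027,70.212) → (254.140,67.759) → (259.072,54.310). Closed: final G1 returns to the first vertex.

**Shape 3** — `<path>` regular polygon, stroke `#ff00ff` → cut (S882, F733). Machine vertices: (267.722,26.929) → (250.409,40.016) → (249.846,61.712) → (266.457,75.678) → (287.734,71.399) → (297.655,52.096) → (288.748,32.305) → (267.722,26.929). Closed: final G1 returns to the first vertex.

**Shape 4** — `<polygon>` closed polygon, stroke `#ff0000` → engrave (S342, F3034). Machine vertices: (117.079,94.252) → (10.600,86.938) → (240.682,17.714) → (13.833,43.235) → (117.079,94.252). Closed: final G1 returns to the first vertex.

; LightBurn 1.4.05
; GRBL device profile, absolute coords
G21
G90
G00 X47.568 Y28.998
M4 S418
G1 X80.886 Y52.887 F2205
G1 X166.248 Y77.518
G1 X212.082 Y84.822
G00 X259.072 Y54.310
M4 S342
G1 X249.891 Y43.314 F3034
G1 X235.778 Y45.767
G1 X230.846 Y59.216
G1 X240.027 Y70.212
G1 X254.140 Y67.759
G1 X259.072 Y54.310
G00 X267.722 Y26.929
M4 S882
G1 X250.409 Y40.016 F733
G1 X249.846 Y61.712
G1 X266.457 Y75.678
G1 X287.734 Y71.399
G1 X297.655 Y52.096
G1 X288.748 Y32.305
G1 X267.722 Y26.929
G00 X117.079 Y94.252
M4 S342
G1 X10.600 Y86.938 F3034
G1 X240.682 Y17.714
G1 X13.833 Y43.235
G1 X117.079 Y94.252
M5
G00 X0.000 Y0.000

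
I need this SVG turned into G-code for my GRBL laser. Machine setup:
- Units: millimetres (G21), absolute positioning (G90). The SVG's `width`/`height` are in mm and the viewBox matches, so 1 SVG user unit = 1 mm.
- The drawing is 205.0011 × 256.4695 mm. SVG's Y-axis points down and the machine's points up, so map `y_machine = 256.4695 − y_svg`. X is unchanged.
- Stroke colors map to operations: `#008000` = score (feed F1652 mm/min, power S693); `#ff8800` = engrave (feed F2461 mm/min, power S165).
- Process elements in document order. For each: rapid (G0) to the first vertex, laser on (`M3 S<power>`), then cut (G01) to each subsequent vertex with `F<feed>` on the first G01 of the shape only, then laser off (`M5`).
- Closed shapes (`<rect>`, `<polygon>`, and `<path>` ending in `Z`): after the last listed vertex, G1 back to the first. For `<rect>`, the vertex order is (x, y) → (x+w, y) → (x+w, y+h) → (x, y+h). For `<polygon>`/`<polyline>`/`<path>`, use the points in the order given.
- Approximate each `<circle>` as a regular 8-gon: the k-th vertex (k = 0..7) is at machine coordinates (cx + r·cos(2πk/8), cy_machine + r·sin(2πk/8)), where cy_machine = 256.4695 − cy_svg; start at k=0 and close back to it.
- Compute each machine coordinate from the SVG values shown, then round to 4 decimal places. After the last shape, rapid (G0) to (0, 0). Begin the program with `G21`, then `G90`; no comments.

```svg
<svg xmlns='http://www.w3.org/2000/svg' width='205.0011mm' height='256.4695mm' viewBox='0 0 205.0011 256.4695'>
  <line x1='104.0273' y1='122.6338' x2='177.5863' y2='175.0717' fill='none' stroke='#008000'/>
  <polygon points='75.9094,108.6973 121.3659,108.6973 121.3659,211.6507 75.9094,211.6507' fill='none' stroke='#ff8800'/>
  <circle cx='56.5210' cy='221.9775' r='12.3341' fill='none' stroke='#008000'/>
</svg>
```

G21
G90
G0 X104.0273 Y133.8357
M3 S693
G01 X177.5863 Y81.3978 F1652
M5
G0 X75.9094 Y147.7722
M3 S165
G01 X121.3659 Y147.7722 F2461
G01 X121.3659 Y44.8188
G01 X75.9094 Y44.8188
G01 X75.9094 Y147.7722
M5
G0 X68.8551 Y34.4920
M3 S693
G01 X65.2425 Y43.2135 F1652
G01 X56.5210 Y46.8261
G01 X47.7995 Y43.2135
G01 X44.1869 Y34.4920
G01 X47.7995 Y25.7705
G01 X56.5210 Y22.1579
G01 X65.2425 Y25.7705
G01 X68.8551 Y34.4920
M5
G0 X0.0000 Y0.0000

1 u = 1 mm; y_m = 256.4695 − y.

[1] `<line>` line segment, #008000→score S693 F1652: (104.0273,133.8357) → (177.5863,81.3978)

[2] `<polygon>` rectangle, #ff8800→engrave S165 F2461: (75.9094,147.7722) → (121.3659,147.7722) → (121.3659,44.8188) → (75.9094,44.8188) → (75.9094,147.7722) (closed)

[3] `<circle>` circle, #008000→score S693 F1652: (68.8551,34.4920) → (65.2425,43.2135) → (56.5210,46.8261) → (47.7995,43.2135) → (44.1869,34.4920) → (47.7995,25.7705) → (56.5210,22.1579) → (65.2425,25.7705) → (68.8551,34.4920) (closed)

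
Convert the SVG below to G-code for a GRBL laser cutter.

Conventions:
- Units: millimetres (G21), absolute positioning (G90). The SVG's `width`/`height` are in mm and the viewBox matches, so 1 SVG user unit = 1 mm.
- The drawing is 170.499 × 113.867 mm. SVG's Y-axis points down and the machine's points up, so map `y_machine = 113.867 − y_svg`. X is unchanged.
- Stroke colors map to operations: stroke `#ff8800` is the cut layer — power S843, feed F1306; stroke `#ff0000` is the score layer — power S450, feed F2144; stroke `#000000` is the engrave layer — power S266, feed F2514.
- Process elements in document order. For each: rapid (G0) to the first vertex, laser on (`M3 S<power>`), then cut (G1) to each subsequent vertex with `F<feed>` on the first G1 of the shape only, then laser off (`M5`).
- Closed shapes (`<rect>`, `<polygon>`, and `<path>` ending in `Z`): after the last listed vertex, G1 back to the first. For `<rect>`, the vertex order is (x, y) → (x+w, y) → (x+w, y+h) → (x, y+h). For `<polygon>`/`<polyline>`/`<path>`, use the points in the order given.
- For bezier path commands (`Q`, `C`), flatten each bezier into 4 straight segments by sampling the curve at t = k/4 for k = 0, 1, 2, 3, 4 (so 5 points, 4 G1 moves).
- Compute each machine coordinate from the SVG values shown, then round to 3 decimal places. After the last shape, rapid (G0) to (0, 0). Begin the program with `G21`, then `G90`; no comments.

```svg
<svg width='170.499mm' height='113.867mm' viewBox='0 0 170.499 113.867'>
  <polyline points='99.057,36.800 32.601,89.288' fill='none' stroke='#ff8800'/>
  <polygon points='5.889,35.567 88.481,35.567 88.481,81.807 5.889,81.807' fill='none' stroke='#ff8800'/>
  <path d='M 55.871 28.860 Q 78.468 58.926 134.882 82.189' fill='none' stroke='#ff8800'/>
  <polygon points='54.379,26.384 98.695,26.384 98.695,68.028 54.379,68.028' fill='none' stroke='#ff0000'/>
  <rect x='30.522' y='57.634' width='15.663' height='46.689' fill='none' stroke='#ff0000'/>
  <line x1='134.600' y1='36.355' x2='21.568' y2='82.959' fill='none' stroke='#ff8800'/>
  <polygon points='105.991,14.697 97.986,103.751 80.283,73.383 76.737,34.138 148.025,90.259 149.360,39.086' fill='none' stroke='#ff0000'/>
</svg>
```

G21
G90
G0 X99.057 Y77.067
M3 S843
G1 X32.601 Y24.579 F1306
M5
G0 X5.889 Y78.300
M3 S843
G1 X88.481 Y78.300 F1306
G1 X88.481 Y32.060
G1 X5.889 Y32.060
G1 X5.889 Y78.300
M5
G0 X55.871 Y85.007
M3 S843
G1 X69.283 Y70.399 F1306
G1 X86.922 Y56.642
G1 X108.789 Y43.735
G1 X134.882 Y31.678
M5
G0 X54.379 Y87.483
M3 S450
G1 X98.695 Y87.483 F2144
G1 X98.695 Y45.839
G1 X54.379 Y45.839
G1 X54.379 Y87.483
M5
G0 X30.522 Y56.233
M3 S450
G1 X46.185 Y56.233 F2144
G1 X46.185 Y9.544
G1 X30.522 Y9.544
G1 X30.522 Y56.233
M5
G0 X134.600 Y77.512
M3 S843
G1 X21.568 Y30.908 F1306
M5
G0 X105.991 Y99.170
M3 S450
G1 X97.986 Y10.116 F2144
G1 X80.283 Y40.484
G1 X76.737 Y79.729
G1 X148.025 Y23.608
G1 X149.360 Y74.781
G1 X105.991 Y99.170
M5
G0 X0.000 Y0.000

viewBox `0 0 170.499 113.867` with mm width/height → 1 unit = 1 mm. Flip: y_m = 113.867 − y_svg.

**Shape 1** — `<polyline>` line segment, stroke `#ff8800` → cut (S843, F1306). Machine vertices: (99.057,77.067) → (32.601,24.579). Open path.

**Shape 2** — `<polygon>` rectangle, stroke `#ff8800` → cut (S843, F1306). Machine vertices: (5.889,78.300) → (88.481,78.300) → (88.481,32.060) → (5.889,32.060) → (5.889,78.300). Closed: final G1 returns to the first vertex.

**Shape 3** — `<path>` quadratic bezier, stroke `#ff8800` → cut (S843, F1306). Control points (SVG): P0=(55.871,28.860), P1=(78.468,58.926), P2=(134.882,82.189); sampled at t=k/4. Machine vertices: (55.871,85.007) → (69.283,70.399) → (86.922,56.642) → (108.789,43.735) → (134.882,31.678). Open path.

**Shape 4** — `<polygon>` rectangle, stroke `#ff0000` → score (S450, F2144). Machine vertices: (54.379,87.483) → (98.695,87.483) → (98.695,45.839) → (54.379,45.839) → (54.379,87.483). Closed: final G1 returns to the first vertex.

**Shape 5** — `<rect>` rectangle, stroke `#ff0000` → score (S450, F2144). Machine vertices: (30.522,56.233) → (46.185,56.233) → (46.185,9.544) → (30.522,9.544) → (30.522,56.233). Closed: final G1 returns to the first vertex.

**Shape 6** — `<line>` line segment, stroke `#ff8800` → cut (S843, F1306). Machine vertices: (134.600,77.512) → (21.568,30.908). Open path.

**Shape 7** — `<polygon>` closed polygon, stroke `#ff0000` → score (S450, F2144). Machine vertices: (105.991,99.170) → (97.986,10.116) → (80.283,40.484) → (76.737,79.729) → (148.025,23.608) → (149.360,74.781) → (105.991,99.170). Closed: final G1 returns to the first vertex.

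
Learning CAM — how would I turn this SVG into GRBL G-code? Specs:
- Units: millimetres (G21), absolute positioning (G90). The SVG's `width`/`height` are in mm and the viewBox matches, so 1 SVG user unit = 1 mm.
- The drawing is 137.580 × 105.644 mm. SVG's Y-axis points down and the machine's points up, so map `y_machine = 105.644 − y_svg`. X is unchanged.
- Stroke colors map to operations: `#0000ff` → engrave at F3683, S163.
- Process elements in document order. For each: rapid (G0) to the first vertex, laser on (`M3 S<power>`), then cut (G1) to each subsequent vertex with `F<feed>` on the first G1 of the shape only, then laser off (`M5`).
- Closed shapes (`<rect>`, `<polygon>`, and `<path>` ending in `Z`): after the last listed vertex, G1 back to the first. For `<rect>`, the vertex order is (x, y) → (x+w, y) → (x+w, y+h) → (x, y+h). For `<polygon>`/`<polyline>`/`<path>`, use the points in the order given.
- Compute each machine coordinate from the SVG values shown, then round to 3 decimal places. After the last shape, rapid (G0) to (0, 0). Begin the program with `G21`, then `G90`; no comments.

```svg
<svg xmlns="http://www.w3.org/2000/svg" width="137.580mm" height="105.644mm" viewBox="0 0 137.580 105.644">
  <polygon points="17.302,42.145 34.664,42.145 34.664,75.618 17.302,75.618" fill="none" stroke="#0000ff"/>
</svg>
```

G21
G90
G0 X17.302 Y63.499
M3 S163
G1 X34.664 Y63.499 F3683
G1 X34.664 Y30.026
G1 X17.302 Y30.026
G1 X17.302 Y63.499
M5
G0 X0.000 Y0.000

1 u = 1 mm; y_m = 105.644 − y.

[1] `<polygon>` rectangle, #0000ff→engrave S163 F3683: (17.302,63.499) → (34.664,63.499) → (34.664,30.026) → (17.302,30.026) → (17.302,63.499) (closed)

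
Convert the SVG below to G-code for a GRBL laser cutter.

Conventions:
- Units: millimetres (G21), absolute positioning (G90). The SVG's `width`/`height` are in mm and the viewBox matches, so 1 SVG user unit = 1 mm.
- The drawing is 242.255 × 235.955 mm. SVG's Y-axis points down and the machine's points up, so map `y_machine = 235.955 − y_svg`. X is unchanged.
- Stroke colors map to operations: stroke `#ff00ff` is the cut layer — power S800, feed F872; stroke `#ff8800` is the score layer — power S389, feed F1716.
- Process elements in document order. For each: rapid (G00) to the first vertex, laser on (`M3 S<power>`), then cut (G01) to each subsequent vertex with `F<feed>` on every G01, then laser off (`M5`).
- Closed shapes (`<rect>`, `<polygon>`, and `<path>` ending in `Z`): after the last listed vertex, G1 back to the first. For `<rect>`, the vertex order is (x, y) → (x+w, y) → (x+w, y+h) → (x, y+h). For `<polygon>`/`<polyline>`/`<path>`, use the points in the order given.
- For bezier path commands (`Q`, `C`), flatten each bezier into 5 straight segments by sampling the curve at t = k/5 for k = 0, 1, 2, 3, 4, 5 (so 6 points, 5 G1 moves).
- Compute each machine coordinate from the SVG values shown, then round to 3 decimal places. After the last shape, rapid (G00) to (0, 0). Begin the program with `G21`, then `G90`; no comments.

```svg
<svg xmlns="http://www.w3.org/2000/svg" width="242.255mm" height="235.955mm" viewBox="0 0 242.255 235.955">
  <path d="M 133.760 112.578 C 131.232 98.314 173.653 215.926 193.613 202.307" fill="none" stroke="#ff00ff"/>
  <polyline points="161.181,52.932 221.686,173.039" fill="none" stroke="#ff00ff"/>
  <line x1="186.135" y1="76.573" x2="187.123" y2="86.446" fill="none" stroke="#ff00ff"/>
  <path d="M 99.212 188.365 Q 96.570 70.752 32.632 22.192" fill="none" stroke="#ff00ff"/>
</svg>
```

G21
G90
G00 X133.760 Y123.377
M3 S800
G01 X137.098 Y118.215 F872
G01 X147.988 Y94.032 F872
G01 X163.194 Y63.457 F872
G01 X179.481 Y39.119 F872
G01 X193.613 Y33.648 F872
M5
G00 X161.181 Y183.023
M3 S800
G01 X221.686 Y62.916 F872
M5
G00 X186.135 Y159.382
M3 S800
G01 X187.123 Y149.509 F872
M5
G00 X99.212 Y47.590
M3 S800
G01 X95.703 Y91.873 F872
G01 X87.291 Y130.632 F872
G01 X73.975 Y163.867 F872
G01 X55.755 Y191.577 F872
G01 X32.632 Y213.763 F872
M5
G00 X0.000 Y0.000

1 u = 1 mm; y_m = 235.955 − y.

[1] `<path>` cubic bezier, #ff00ff→cut S800 F872: (133.760,123.377) → (137.098,118.215) → (147.988,94.032) → (163.194,63.457) → (179.481,39.119) → (193.613,33.648)

[2] `<polyline>` line segment, #ff00ff→cut S800 F872: (161.181,183.023) → (221.686,62.916)

[3] `<line>` line segment, #ff00ff→cut S800 F872: (186.135,159.382) → (187.123,149.509)

[4] `<path>` quadratic bezier, #ff00ff→cut S800 F872: (99.212,47.590) → (95.703,91.873) → (87.291,130.632) → (73.975,163.867) → (55.755,191.577) → (32.632,213.763)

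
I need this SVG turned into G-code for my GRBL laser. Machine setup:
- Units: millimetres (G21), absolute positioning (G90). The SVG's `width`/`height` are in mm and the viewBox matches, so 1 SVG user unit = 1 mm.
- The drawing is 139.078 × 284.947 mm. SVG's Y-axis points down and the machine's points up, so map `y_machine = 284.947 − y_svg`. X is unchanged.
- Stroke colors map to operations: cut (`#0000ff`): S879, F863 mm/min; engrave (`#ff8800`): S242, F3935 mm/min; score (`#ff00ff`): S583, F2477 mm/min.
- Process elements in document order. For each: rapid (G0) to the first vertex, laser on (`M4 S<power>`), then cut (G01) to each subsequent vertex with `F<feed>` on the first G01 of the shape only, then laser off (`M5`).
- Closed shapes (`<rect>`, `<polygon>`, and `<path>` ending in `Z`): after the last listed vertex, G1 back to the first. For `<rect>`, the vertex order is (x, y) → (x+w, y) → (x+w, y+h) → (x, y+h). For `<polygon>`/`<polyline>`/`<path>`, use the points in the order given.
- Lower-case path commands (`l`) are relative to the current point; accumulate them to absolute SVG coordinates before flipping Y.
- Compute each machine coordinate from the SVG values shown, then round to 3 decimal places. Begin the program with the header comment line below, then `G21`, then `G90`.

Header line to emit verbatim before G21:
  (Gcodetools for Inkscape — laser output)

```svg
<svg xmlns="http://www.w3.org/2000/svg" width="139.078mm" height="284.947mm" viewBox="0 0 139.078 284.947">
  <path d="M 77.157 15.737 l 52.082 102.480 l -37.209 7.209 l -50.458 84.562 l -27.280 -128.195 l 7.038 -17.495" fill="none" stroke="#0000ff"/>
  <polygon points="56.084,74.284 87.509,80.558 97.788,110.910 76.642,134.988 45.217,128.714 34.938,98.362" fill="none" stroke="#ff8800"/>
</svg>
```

viewBox `0 0 139.078 284.947` with mm width/height → 1 unit = 1 mm. Flip: y_m = 284.947 − y_svg.

**Shape 1** — `<path>` open polyline, stroke `#0000ff` → cut (S879, F863). Machine vertices: (77.157,269.210) → (129.239,166.730) → (92.030,159.521) → (41.572,74.959) → (14.292,203.154) → (21.330,220.649). Open path.

**Shape 2** — `<polygon>` regular polygon, stroke `#ff8800` → engrave (S242, F3935). Machine vertices: (56.084,210.663) → (87.509,204.389) → (97.788,174.037) → (76.642,149.959) → (45.217,156.233) → (34.938,186.585) → (56.084,210.663). Closed: final G1 returns to the first vertex.

(Gcodetools for Inkscape — laser output)
G21
G90
G0 X77.157 Y269.210
M4 S879
G01 X129.239 Y166.730 F863
G01 X92.030 Y159.521
G01 X41.572 Y74.959
G01 X14.292 Y203.154
G01 X21.330 Y220.649
M5
G0 X56.084 Y210.663
M4 S242
G01 X87.509 Y204.389 F3935
G01 X97.788 Y174.037
G01 X76.642 Y149.959
G01 X45.217 Y156.233
G01 X34.938 Y186.585
G01 X56.084 Y210.663
M5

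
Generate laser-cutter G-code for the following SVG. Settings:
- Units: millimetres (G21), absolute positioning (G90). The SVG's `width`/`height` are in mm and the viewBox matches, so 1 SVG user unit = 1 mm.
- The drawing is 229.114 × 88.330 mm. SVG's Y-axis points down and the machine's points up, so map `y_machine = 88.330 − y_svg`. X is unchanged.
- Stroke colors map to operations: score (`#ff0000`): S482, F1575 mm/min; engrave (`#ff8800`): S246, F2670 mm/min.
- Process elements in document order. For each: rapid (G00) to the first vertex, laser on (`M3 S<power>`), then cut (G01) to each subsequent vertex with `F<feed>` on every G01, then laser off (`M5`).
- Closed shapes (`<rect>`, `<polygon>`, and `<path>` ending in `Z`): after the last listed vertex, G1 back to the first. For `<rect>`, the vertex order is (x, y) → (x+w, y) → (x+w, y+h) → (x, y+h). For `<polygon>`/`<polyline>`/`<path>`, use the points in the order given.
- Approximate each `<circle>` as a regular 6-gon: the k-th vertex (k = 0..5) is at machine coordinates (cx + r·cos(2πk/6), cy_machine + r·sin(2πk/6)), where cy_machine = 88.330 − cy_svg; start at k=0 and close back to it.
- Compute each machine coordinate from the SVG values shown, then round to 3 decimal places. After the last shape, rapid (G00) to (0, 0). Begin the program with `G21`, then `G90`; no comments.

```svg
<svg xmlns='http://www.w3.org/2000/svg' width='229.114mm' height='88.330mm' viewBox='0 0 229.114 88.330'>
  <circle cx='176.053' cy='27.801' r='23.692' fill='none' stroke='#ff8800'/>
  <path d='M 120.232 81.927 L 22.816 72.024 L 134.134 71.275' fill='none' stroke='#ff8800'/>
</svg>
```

1 u = 1 mm; y_m = 88.330 − y.

[1] `<circle>` circle, #ff8800→engrave S246 F2670: (199.745,60.529) → (187.899,81.047) → (164.207,81.047) → (152.361,60.529) → (164.207,40.011) → (187.899,40.011) → (199.745,60.529) (closed)

[2] `<path>` open polyline, #ff8800→engrave S246 F2670: (120.232,6.403) → (22.816,16.306) → (134.134,17.055)

G21
G90
G00 X199.745 Y60.529
M3 S246
G01 X187.899 Y81.047 F2670
G01 X164.207 Y81.047 F2670
G01 X152.361 Y60.529 F2670
G01 X164.207 Y40.011 F2670
G01 X187.899 Y40.011 F2670
G01 X199.745 Y60.529 F2670
M5
G00 X120.232 Y6.403
M3 S246
G01 X22.816 Y16.306 F2670
G01 X134.134 Y17.055 F2670
M5
G00 X0.000 Y0.000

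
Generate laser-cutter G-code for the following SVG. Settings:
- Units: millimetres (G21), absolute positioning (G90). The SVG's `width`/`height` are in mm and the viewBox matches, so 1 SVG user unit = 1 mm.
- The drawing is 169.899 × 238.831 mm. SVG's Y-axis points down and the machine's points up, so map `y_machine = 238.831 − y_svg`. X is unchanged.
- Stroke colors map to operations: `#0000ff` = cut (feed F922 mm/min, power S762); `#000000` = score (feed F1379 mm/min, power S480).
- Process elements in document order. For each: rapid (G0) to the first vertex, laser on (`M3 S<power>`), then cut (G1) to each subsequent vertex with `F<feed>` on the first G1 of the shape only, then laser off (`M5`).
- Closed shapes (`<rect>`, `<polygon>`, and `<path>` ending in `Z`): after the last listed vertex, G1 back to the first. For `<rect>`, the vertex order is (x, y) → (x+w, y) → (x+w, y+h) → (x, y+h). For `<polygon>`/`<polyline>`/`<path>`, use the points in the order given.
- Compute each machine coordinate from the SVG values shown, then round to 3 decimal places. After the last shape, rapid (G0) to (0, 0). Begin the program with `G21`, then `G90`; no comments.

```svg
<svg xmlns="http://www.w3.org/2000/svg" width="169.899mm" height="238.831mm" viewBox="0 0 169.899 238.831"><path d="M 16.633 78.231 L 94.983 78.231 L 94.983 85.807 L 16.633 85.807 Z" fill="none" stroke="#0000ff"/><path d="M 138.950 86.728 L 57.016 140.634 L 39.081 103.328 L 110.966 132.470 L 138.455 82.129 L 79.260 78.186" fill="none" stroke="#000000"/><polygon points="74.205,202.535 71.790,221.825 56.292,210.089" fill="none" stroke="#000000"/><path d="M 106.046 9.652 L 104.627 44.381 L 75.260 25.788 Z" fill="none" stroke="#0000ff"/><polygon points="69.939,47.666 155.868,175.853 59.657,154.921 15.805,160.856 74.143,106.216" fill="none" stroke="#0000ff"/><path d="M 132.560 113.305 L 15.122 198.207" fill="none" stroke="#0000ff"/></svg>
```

G21
G90
G0 X16.633 Y160.600
M3 S762
G1 X94.983 Y160.600 F922
G1 X94.983 Y153.024
G1 X16.633 Y153.024
G1 X16.633 Y160.600
M5
G0 X138.950 Y152.103
M3 S480
G1 X57.016 Y98.197 F1379
G1 X39.081 Y135.503
G1 X110.966 Y106.361
G1 X138.455 Y156.702
G1 X79.260 Y160.645
M5
G0 X74.205 Y36.296
M3 S480
G1 X71.790 Y17.006 F1379
G1 X56.292 Y28.742
G1 X74.205 Y36.296
M5
G0 X106.046 Y229.179
M3 S762
G1 X104.627 Y194.450 F922
G1 X75.260 Y213.043
G1 X106.046 Y229.179
M5
G0 X69.939 Y191.165
M3 S762
G1 X155.868 Y62.978 F922
G1 X59.657 Y83.910
G1 X15.805 Y77.975
G1 X74.143 Y132.615
G1 X69.939 Y191.165
M5
G0 X132.560 Y125.526
M3 S762
G1 X15.122 Y40.624 F922
M5
G0 X0.000 Y0.000

Since the viewBox matches the mm dimensions, user units are millimetres directly. The only transform is the Y-flip y_m = 238.831 − y_svg.

Shape 1 is a rectangle drawn with `<path>`. Its stroke #0000ff means cut at S762, F922. After flipping Y the toolpath is (16.633,160.600) → (94.983,160.600) → (94.983,153.024) → (16.633,153.024) → (16.633,160.600), returning to the start.

Shape 2 is a open polyline drawn with `<path>`. Its stroke #000000 means score at S480, F1379. After flipping Y the toolpath is (138.950,152.103) → (57.016,98.197) → (39.081,135.503) → (110.966,106.361) → (138.455,156.702) → (79.260,160.645).

Shape 3 is a regular polygon drawn with `<polygon>`. Its stroke #000000 means score at S480, F1379. After flipping Y the toolpath is (74.205,36.296) → (71.790,17.006) → (56.292,28.742) → (74.205,36.296), returning to the start.

Shape 4 is a regular polygon drawn with `<path>`. Its stroke #0000ff means cut at S762, F922. After flipping Y the toolpath is (106.046,229.179) → (104.627,194.450) → (75.260,213.043) → (106.046,229.179), returning to the start.

Shape 5 is a closed polygon drawn with `<polygon>`. Its stroke #0000ff means cut at S762, F922. After flipping Y the toolpath is (69.939,191.165) → (155.868,62.978) → (59.657,83.910) → (15.805,77.975) → (74.143,132.615) → (69.939,191.165), returning to the start.

Shape 6 is a line segment drawn with `<path>`. Its stroke #0000ff means cut at S762, F922. After flipping Y the toolpath is (132.560,125.526) → (15.122,40.624).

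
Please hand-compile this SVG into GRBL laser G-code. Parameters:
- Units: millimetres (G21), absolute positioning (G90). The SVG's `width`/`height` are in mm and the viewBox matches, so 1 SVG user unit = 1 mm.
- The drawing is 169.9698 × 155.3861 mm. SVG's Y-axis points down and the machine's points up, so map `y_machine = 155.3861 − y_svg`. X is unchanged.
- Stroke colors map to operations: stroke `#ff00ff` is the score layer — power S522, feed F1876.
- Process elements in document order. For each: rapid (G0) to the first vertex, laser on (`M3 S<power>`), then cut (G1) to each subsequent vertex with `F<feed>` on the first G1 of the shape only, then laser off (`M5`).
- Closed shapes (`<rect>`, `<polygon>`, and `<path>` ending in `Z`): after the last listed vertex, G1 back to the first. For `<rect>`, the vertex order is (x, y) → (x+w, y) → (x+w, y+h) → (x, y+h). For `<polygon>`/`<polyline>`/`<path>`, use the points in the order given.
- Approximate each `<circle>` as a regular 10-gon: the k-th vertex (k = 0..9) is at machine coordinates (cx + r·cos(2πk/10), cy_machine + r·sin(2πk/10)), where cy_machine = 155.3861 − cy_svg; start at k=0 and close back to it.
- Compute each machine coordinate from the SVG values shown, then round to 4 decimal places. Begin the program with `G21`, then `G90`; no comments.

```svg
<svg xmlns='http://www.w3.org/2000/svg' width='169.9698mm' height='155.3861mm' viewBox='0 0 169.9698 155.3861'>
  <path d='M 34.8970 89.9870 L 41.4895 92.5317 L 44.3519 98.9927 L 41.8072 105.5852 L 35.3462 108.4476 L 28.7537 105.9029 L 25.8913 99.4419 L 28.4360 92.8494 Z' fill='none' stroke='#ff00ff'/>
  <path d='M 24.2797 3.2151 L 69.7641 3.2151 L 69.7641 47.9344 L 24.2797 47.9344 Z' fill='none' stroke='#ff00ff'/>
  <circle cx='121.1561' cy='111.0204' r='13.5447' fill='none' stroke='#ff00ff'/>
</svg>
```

Since the viewBox matches the mm dimensions, user units are millimetres directly. The only transform is the Y-flip y_m = 155.3861 − y_svg.

Shape 1 is a regular polygon drawn with `<path>`. Its stroke #ff00ff means score at S522, F1876. After flipping Y the toolpath is (34.8970,65.3991) → (41.4895,62.8544) → (44.3519,56.3934) → (41.8072,49.8009) → (35.3462,46.9385) → (28.7537,49.4832) → (25.8913,55.9442) → (28.4360,62.5367) → (34.8970,65.3991), returning to the start.

Shape 2 is a rectangle drawn with `<path>`. Its stroke #ff00ff means score at S522, F1876. After flipping Y the toolpath is (24.2797,152.1710) → (69.7641,152.1710) → (69.7641,107.4517) → (24.2797,107.4517) → (24.2797,152.1710), returning to the start.

Shape 3 is a circle drawn with `<circle>`. Its stroke #ff00ff means score at S522, F1876. After flipping Y the toolpath is (134.7008,44.3657) → (132.1140,52.3271) → (125.3416,57.2475) → (116.9706,57.2475) → (110.1982,52.3271) → (107.6114,44.3657) → (110.1982,36.4043) → (116.9706,31.4839) → (125.3416,31.4839) → (132.1140,36.4043) → (134.7008,44.3657), returning to the start.

G21
G90
G0 X34.8970 Y65.3991
M3 S522
G1 X41.4895 Y62.8544 F1876
G1 X44.3519 Y56.3934
G1 X41.8072 Y49.8009
G1 X35.3462 Y46.9385
G1 X28.7537 Y49.4832
G1 X25.8913 Y55.9442
G1 X28.4360 Y62.5367
G1 X34.8970 Y65.3991
M5
G0 X24.2797 Y152.1710
M3 S522
G1 X69.7641 Y152.1710 F1876
G1 X69.7641 Y107.4517
G1 X24.2797 Y107.4517
G1 X24.2797 Y152.1710
M5
G0 X134.7008 Y44.3657
M3 S522
G1 X132.1140 Y52.3271 F1876
G1 X125.3416 Y57.2475
G1 X116.9706 Y57.2475
G1 X110.1982 Y52.3271
G1 X107.6114 Y44.3657
G1 X110.1982 Y36.4043
G1 X116.9706 Y31.4839
G1 X125.3416 Y31.4839
G1 X132.1140 Y36.4043
G1 X134.7008 Y44.3657
M5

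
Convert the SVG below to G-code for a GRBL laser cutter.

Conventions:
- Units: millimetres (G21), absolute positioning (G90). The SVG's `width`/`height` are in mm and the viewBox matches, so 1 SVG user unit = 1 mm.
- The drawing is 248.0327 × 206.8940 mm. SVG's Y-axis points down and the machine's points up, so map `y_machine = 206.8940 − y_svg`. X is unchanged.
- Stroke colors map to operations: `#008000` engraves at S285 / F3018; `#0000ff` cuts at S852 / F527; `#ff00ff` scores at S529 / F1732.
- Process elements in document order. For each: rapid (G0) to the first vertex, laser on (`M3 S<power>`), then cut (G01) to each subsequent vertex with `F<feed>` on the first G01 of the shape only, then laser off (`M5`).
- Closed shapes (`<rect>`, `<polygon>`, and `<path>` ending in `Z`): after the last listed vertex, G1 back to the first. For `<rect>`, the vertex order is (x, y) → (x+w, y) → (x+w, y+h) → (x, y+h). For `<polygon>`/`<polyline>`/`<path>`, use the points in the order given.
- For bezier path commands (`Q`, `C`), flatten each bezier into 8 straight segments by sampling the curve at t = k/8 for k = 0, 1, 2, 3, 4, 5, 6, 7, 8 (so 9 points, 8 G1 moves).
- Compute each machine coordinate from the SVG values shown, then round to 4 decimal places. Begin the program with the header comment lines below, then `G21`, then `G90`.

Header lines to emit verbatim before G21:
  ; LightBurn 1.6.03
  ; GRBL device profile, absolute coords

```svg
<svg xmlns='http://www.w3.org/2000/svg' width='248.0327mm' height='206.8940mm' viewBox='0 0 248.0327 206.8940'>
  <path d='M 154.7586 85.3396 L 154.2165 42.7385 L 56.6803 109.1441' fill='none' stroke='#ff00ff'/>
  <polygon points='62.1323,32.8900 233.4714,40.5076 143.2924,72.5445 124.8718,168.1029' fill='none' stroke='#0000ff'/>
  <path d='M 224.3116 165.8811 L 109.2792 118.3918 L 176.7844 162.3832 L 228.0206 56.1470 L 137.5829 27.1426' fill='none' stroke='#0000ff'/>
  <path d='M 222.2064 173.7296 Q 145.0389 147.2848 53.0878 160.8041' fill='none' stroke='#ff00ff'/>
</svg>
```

; LightBurn 1.6.03
; GRBL device profile, absolute coords
G21
G90
G0 X154.7586 Y121.5544
M3 S529
G01 X154.2165 Y164.1555 F1732
G01 X56.6803 Y97.7499
M5
G0 X62.1323 Y174.0040
M3 S852
G01 X233.4714 Y166.3864 F527
G01 X143.2924 Y134.3495
G01 X124.8718 Y38.7911
G01 X62.1323 Y174.0040
M5
G0 X224.3116 Y41.0129
M3 S852
G01 X109.2792 Y88.5022 F527
G01 X176.7844 Y44.5108
G01 X228.0206 Y150.7470
G01 X137.5829 Y179.7514
M5
G0 X222.2064 Y33.1644
M3 S529
G01 X202.6835 Y39.1512 F1732
G01 X182.6987 Y43.8890
G01 X162.2518 Y47.3780
G01 X141.3430 Y49.6182
G01 X119.9722 Y50.6094
G01 X98.1394 Y50.3518
G01 X75.8446 Y48.8453
G01 X53.0878 Y46.0899
M5

Since the viewBox matches the mm dimensions, user units are millimetres directly. The only transform is the Y-flip y_m = 206.8940 − y_svg.

Shape 1 is a open polyline drawn with `<path>`. Its stroke #ff00ff means score at S529, F1732. After flipping Y the toolpath is (154.7586,121.5544) → (154.2165,164.1555) → (56.6803,97.7499).

Shape 2 is a closed polygon drawn with `<polygon>`. Its stroke #0000ff means cut at S852, F527. After flipping Y the toolpath is (62.1323,174.0040) → (233.4714,166.3864) → (143.2924,134.3495) → (124.8718,38.7911) → (62.1323,174.0040), returning to the start.

Shape 3 is a open polyline drawn with `<path>`. Its stroke #0000ff means cut at S852, F527. After flipping Y the toolpath is (224.3116,41.0129) → (109.2792,88.5022) → (176.7844,44.5108) → (228.0206,150.7470) → (137.5829,179.7514).

Shape 4 is a quadratic bezier drawn with `<path>`. Its stroke #ff00ff means score at S529, F1732. After flipping Y the toolpath is (222.2064,33.1644) → (202.6835,39.1512) → (182.6987,43.8890) → (162.2518,47.3780) → (141.3430,49.6182) → (119.9722,50.6094) → (98.1394,50.3518) → (75.8446,48.8453) → (53.0878,46.0899).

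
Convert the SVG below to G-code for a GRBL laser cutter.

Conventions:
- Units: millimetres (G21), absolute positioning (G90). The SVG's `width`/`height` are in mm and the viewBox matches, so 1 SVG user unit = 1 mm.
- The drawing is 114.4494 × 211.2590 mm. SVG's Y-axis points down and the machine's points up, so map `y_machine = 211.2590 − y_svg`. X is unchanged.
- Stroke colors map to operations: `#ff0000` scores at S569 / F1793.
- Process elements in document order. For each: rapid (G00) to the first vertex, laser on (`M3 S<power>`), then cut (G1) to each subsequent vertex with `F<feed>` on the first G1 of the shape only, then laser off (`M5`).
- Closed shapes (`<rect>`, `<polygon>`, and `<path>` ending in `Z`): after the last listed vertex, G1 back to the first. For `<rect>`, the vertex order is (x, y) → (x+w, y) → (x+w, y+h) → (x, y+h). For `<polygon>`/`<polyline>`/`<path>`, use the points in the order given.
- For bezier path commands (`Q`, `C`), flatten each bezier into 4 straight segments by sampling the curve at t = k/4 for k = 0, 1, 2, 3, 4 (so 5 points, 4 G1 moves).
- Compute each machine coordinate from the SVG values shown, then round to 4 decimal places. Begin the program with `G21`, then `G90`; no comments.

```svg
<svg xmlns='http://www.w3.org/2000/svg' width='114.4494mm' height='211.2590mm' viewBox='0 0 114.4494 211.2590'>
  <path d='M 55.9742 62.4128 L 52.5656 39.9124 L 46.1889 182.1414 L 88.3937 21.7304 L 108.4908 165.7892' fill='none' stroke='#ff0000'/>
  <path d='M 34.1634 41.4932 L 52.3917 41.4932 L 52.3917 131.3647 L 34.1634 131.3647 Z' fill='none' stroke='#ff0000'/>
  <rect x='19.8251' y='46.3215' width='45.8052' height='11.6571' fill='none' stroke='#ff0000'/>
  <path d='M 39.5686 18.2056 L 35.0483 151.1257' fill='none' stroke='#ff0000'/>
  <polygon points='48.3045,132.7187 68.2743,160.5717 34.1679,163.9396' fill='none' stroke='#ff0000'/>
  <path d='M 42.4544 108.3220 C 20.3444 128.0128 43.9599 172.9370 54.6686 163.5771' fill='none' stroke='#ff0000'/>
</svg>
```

Since the viewBox matches the mm dimensions, user units are millimetres directly. The only transform is the Y-flip y_m = 211.2590 − y_svg.

Shape 1 is a open polyline drawn with `<path>`. Its stroke #ff0000 means score at S569, F1793. After flipping Y the toolpath is (55.9742,148.8462) → (52.5656,171.3466) → (46.1889,29.1176) → (88.3937,189.5286) → (108.4908,45.4698).

Shape 2 is a rectangle drawn with `<path>`. Its stroke #ff0000 means score at S569, F1793. After flipping Y the toolpath is (34.1634,169.7658) → (52.3917,169.7658) → (52.3917,79.8943) → (34.1634,79.8943) → (34.1634,169.7658), returning to the start.

Shape 3 is a rectangle drawn with `<rect>`. Its stroke #ff0000 means score at S569, F1793. After flipping Y the toolpath is (19.8251,164.9375) → (65.6303,164.9375) → (65.6303,153.2804) → (19.8251,153.2804) → (19.8251,164.9375), returning to the start.

Shape 4 is a line segment drawn with `<path>`. Its stroke #ff0000 means score at S569, F1793. After flipping Y the toolpath is (39.5686,193.0534) → (35.0483,60.1333).

Shape 5 is a regular polygon drawn with `<polygon>`. Its stroke #ff0000 means score at S569, F1793. After flipping Y the toolpath is (48.3045,78.5403) → (68.2743,50.6873) → (34.1679,47.3194) → (48.3045,78.5403), returning to the start.

Shape 6 is a cubic bezier drawn with `<path>`. Its stroke #ff0000 means score at S569, F1793. After flipping Y the toolpath is (42.4544,102.9370) → (33.5293,84.6801) → (36.2545,64.4154) → (45.1332,49.5978) → (54.6686,47.6819).

G21
G90
G00 X55.9742 Y148.8462
M3 S569
G1 X52.5656 Y171.3466 F1793
G1 X46.1889 Y29.1176
G1 X88.3937 Y189.5286
G1 X108.4908 Y45.4698
M5
G00 X34.1634 Y169.7658
M3 S569
G1 X52.3917 Y169.7658 F1793
G1 X52.3917 Y79.8943
G1 X34.1634 Y79.8943
G1 X34.1634 Y169.7658
M5
G00 X19.8251 Y164.9375
M3 S569
G1 X65.6303 Y164.9375 F1793
G1 X65.6303 Y153.2804
G1 X19.8251 Y153.2804
G1 X19.8251 Y164.9375
M5
G00 X39.5686 Y193.0534
M3 S569
G1 X35.0483 Y60.1333 F1793
M5
G00 X48.3045 Y78.5403
M3 S569
G1 X68.2743 Y50.6873 F1793
G1 X34.1679 Y47.3194
G1 X48.3045 Y78.5403
M5
G00 X42.4544 Y102.9370
M3 S569
G1 X33.5293 Y84.6801 F1793
G1 X36.2545 Y64.4154
G1 X45.1332 Y49.5978
G1 X54.6686 Y47.6819
M5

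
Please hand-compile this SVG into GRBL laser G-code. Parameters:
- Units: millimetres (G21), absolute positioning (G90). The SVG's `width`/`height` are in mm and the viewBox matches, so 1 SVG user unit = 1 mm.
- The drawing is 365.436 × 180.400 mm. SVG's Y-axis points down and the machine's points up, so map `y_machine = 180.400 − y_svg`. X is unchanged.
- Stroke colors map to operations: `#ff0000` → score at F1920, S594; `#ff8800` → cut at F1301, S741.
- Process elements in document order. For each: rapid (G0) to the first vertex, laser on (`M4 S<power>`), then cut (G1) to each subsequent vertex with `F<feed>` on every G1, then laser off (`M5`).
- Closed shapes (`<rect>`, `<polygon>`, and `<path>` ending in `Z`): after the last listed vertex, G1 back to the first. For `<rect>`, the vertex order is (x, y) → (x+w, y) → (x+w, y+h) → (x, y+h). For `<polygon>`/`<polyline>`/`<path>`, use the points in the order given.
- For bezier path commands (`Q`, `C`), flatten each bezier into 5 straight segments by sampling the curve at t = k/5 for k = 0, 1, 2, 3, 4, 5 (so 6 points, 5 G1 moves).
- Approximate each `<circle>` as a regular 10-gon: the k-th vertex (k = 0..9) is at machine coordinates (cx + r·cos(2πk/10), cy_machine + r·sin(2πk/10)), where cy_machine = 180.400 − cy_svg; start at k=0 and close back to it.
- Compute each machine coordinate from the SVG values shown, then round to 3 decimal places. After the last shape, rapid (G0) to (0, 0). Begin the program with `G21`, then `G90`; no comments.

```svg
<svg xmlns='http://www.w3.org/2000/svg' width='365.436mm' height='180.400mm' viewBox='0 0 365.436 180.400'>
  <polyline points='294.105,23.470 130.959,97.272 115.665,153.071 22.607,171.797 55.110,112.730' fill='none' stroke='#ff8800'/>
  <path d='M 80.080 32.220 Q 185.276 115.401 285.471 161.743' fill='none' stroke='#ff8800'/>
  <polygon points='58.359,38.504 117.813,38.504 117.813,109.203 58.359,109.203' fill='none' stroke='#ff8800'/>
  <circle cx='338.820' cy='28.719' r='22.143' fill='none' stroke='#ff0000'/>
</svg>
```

G21
G90
G0 X294.105 Y156.930
M4 S741
G1 X130.959 Y83.128 F1301
G1 X115.665 Y27.329 F1301
G1 X22.607 Y8.603 F1301
G1 X55.110 Y67.670 F1301
M5
G0 X80.080 Y148.180
M4 S741
G1 X121.958 Y116.381 F1301
G1 X163.437 Y87.529 F1301
G1 X204.515 Y61.625 F1301
G1 X245.193 Y38.667 F1301
G1 X285.471 Y18.657 F1301
M5
G0 X58.359 Y141.896
M4 S741
G1 X117.813 Y141.896 F1301
G1 X117.813 Y71.197 F1301
G1 X58.359 Y71.197 F1301
G1 X58.359 Y141.896 F1301
M5
G0 X360.963 Y151.681
M4 S594
G1 X356.734 Y164.696 F1920
G1 X345.663 Y172.740 F1920
G1 X331.977 Y172.740 F1920
G1 X320.906 Y164.696 F1920
G1 X316.677 Y151.681 F1920
G1 X320.906 Y138.666 F1920
G1 X331.977 Y130.622 F1920
G1 X345.663 Y130.622 F1920
G1 X356.734 Y138.666 F1920
G1 X360.963 Y151.681 F1920
M5
G0 X0.000 Y0.000

1 u = 1 mm; y_m = 180.400 − y.

[1] `<polyline>` open polyline, #ff8800→cut S741 F1301: (294.105,156.930) → (130.959,83.128) → (115.665,27.329) → (22.607,8.603) → (55.110,67.670)

[2] `<path>` quadratic bezier, #ff8800→cut S741 F1301: (80.080,148.180) → (121.958,116.381) → (163.437,87.529) → (204.515,61.625) → (245.193,38.667) → (285.471,18.657)

[3] `<polygon>` rectangle, #ff8800→cut S741 F1301: (58.359,141.896) → (117.813,141.896) → (117.813,71.197) → (58.359,71.197) → (58.359,141.896) (closed)

[4] `<circle>` circle, #ff0000→score S594 F1920: (360.963,151.681) → (356.734,164.696) → (345.663,172.740) → (331.977,172.740) → (320.906,164.696) → (316.677,151.681) → (320.906,138.666) → (331.977,130.622) → (345.663,130.622) → (356.734,138.666) → (360.963,151.681) (closed)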